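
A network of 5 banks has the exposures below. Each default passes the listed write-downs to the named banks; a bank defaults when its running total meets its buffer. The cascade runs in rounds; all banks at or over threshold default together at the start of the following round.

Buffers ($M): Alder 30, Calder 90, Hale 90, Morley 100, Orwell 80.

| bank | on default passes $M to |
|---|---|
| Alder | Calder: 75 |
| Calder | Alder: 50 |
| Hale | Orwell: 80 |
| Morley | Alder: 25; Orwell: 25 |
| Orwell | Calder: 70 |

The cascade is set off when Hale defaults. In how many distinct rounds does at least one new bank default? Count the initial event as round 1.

2

Round 1 — Hale defaults (initial).
  Orwell: +80 → 80 ≥ 80
Round 2 — Orwell defaults.
  Calder: +70 → 70 < 90
No further defaults.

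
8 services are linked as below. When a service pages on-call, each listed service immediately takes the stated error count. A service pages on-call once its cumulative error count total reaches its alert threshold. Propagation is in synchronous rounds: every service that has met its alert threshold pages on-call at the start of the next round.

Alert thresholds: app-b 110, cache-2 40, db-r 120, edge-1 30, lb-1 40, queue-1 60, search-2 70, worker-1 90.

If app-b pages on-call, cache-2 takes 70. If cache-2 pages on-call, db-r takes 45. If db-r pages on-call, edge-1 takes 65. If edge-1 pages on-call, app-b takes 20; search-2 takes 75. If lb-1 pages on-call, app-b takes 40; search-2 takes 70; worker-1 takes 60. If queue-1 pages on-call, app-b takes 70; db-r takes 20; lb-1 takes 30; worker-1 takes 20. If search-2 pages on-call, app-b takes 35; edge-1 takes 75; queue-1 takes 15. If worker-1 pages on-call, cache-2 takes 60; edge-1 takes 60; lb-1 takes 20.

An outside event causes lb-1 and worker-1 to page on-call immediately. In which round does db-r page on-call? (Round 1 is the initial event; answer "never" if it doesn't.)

never

Round 1 — lb-1, worker-1 page on-call (initial).
  app-b: +40 → 40 < 110
  cache-2: +60 → 60 ≥ 40
  edge-1: +60 → 60 ≥ 30
  search-2: +70 → 70 ≥ 70
Round 2 — cache-2, edge-1, search-2 page on-call.
  app-b: +20+35 → 95 < 110
  db-r: +45 → 45 < 120
  queue-1: +15 → 15 < 60
No further pages.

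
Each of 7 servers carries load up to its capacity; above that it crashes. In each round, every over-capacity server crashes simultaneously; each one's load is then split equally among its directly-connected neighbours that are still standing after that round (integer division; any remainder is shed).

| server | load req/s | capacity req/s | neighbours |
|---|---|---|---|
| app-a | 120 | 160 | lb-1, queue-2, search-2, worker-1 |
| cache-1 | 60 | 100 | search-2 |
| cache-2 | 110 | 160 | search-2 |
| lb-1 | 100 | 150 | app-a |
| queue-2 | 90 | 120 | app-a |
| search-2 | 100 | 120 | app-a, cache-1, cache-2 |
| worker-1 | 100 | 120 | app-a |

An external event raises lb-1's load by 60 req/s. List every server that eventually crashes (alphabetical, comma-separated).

Round 1 — lb-1 at 160 > 150. lb-1 crashes.
  lb-1 sheds 160 req/s to app-a: 160 each.
    app-a: 120+160 = 280 > 160
Round 2 — app-a crashes.
  app-a sheds 280 req/s to queue-2, search-2, worker-1: 93 each (1 lost).
    queue-2: 90+93 = 183 > 120
    search-2: 100+93 = 193 > 120
    worker-1: 100+93 = 193 > 120
Round 3 — queue-2, search-2, worker-1 crash.
  queue-2 sheds 183 req/s: no online neighbours, lost.
  search-2 sheds 193 req/s to cache-1, cache-2: 96 each (1 lost).
    cache-1: 60+96 = 156 > 100
    cache-2: 110+96 = 206 > 160
  worker-1 sheds 193 req/s: no online neighbours, lost.
Round 4 — cache-1, cache-2 crash.
  cache-1 sheds 156 req/s: no online neighbours, lost.
  cache-2 sheds 206 req/s: no online neighbours, lost.
No further crashes.

app-a, cache-1, cache-2, lb-1, queue-2, search-2, worker-1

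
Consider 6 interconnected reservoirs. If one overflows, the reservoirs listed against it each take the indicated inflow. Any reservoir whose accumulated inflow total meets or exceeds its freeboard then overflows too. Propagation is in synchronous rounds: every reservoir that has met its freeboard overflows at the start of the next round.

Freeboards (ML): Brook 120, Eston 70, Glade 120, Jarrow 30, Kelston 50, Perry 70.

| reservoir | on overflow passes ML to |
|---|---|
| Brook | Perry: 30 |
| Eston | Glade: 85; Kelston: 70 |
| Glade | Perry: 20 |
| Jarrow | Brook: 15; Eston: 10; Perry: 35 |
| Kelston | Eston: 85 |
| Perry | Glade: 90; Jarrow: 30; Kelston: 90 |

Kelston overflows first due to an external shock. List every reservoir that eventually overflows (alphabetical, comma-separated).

Round 1 — Kelston overflows (initial).
  Eston: +85 → 85 ≥ 70
Round 2 — Eston overflows.
  Glade: +85 → 85 < 120
No further overflows.

Eston, Kelston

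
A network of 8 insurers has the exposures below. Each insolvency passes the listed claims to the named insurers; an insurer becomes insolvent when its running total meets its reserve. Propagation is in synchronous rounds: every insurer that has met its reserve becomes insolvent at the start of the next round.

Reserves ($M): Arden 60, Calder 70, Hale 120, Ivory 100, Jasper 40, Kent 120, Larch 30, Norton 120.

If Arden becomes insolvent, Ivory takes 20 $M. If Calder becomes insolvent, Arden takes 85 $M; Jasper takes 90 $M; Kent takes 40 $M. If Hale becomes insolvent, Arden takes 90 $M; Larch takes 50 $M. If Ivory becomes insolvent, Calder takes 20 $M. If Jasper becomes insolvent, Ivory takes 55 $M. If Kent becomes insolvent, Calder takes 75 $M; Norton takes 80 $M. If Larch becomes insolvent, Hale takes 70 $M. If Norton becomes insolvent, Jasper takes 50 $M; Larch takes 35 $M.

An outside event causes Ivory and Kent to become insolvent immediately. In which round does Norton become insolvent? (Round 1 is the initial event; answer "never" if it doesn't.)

never

Round 1 — Ivory, Kent become insolvent (initial).
  Calder: +20+75 → 95 ≥ 70
  Norton: +80 → 80 < 120
Round 2 — Calder becomes insolvent.
  Arden: +85 → 85 ≥ 60
  Jasper: +90 → 90 ≥ 40
Round 3 — Arden, Jasper become insolvent.
No further insolvencies.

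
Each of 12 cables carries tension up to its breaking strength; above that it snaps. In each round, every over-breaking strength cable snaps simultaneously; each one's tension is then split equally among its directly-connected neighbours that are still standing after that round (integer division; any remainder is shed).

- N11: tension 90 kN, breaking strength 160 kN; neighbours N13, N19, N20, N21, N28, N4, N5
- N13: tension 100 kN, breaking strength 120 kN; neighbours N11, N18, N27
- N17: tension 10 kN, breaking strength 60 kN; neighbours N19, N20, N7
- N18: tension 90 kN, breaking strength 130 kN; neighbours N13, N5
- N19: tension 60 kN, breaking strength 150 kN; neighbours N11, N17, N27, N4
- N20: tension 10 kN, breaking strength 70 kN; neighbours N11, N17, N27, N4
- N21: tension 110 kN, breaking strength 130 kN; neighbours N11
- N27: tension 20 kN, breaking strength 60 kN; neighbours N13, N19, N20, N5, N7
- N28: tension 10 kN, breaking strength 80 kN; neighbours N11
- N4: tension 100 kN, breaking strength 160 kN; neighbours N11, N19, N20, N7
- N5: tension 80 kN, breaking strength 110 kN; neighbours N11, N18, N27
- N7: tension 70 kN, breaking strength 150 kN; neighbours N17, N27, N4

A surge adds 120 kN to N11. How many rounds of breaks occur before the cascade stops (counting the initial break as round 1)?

Round 1 — N11 at 210 > 160. N11 snaps.
  N11 sheds 210 kN to N13, N19, N20, N21, N28, N4, N5: 30 each.
    N13: 100+30 = 130 > 120
    N19: 60+30 = 90 ≤ 150
    N20: 10+30 = 40 ≤ 70
    N21: 110+30 = 140 > 130
    N28: 10+30 = 40 ≤ 80
    N4: 100+30 = 130 ≤ 160
    N5: 80+30 = 110 ≤ 110
Round 2 — N13, N21 snap.
  N13 sheds 130 kN to N18, N27: 65 each.
    N18: 90+65 = 155 > 130
    N27: 20+65 = 85 > 60
  N21 sheds 140 kN: no online neighbours, lost.
Round 3 — N18, N27 snap.
  N18 sheds 155 kN to N5: 155 each.
    N5: 110+155 = 265 > 110
  N27 sheds 85 kN to N19, N20, N5, N7: 21 each (1 lost).
    N19: 90+21 = 111 ≤ 150
    N20: 40+21 = 61 ≤ 70
    N5: 265+21 = 286 > 110
    N7: 70+21 = 91 ≤ 150
Round 4 — N5 snaps.
  N5 sheds 286 kN: no online neighbours, lost.
No further breaks.

4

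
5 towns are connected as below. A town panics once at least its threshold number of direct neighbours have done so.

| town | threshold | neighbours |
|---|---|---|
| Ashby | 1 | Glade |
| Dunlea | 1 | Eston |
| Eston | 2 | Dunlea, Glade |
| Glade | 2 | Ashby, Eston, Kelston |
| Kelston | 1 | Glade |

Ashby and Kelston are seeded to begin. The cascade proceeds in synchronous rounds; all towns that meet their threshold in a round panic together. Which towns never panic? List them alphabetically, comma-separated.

Dunlea, Eston

Round 1 — Ashby, Kelston panic (initial).
Round 2 — checking thresholds:
  Glade: 2 of 3 neighbours ≥ 2, panics.
Round 3 — no new panics; cascade stops.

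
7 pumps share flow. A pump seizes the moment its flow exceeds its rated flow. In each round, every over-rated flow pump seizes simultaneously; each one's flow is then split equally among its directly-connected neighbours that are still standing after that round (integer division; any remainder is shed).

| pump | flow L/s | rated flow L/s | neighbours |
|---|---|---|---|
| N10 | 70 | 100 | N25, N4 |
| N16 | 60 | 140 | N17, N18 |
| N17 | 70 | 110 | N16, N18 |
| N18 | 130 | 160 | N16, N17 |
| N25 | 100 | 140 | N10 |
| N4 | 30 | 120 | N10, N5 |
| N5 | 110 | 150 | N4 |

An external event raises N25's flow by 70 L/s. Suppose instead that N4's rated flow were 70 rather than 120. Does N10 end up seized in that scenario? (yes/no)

yes

With N4's rated flow at 70:
Round 1 — N25 at 170 > 140. N25 seizes.
  N25 sheds 170 L/s to N10: 170 each.
    N10: 70+170 = 240 > 100
Round 2 — N10 seizes.
  N10 sheds 240 L/s to N4: 240 each.
    N4: 30+240 = 270 > 70
Round 3 — N4 seizes.
  N4 sheds 270 L/s to N5: 270 each.
    N5: 110+270 = 380 > 150
Round 4 — N5 seizes.
  N5 sheds 380 L/s: no online neighbours, lost.
No further seizures.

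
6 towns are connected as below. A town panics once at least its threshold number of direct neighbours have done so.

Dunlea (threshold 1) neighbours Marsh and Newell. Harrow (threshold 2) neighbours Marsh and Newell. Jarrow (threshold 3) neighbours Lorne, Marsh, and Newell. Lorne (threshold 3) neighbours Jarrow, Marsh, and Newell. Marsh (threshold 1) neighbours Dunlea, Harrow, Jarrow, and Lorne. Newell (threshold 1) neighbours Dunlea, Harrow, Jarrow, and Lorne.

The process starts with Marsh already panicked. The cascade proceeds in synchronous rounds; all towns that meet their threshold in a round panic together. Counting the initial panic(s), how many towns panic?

Round 1 — Marsh panics (initial).
Round 2 — checking thresholds:
  Dunlea: 1 of 2 neighbours ≥ 1, panics.
  Harrow: 1 of 2 neighbours < 2, not yet.
  Jarrow: 1 of 3 neighbours < 3, not yet.
  Lorne: 1 of 3 neighbours < 3, not yet.
Round 3 — checking thresholds:
  Harrow: 1 of 2 neighbours < 2, not yet.
  Jarrow: 1 of 3 neighbours < 3, not yet.
  Lorne: 1 of 3 neighbours < 3, not yet.
  Newell: 1 of 4 neighbours ≥ 1, panics.
Round 4 — checking thresholds:
  Harrow: 2 of 2 neighbours ≥ 2, panics.
  Jarrow: 2 of 3 neighbours < 3, not yet.
  Lorne: 2 of 3 neighbours < 3, not yet.
Round 5 — no new panics; cascade stops.

4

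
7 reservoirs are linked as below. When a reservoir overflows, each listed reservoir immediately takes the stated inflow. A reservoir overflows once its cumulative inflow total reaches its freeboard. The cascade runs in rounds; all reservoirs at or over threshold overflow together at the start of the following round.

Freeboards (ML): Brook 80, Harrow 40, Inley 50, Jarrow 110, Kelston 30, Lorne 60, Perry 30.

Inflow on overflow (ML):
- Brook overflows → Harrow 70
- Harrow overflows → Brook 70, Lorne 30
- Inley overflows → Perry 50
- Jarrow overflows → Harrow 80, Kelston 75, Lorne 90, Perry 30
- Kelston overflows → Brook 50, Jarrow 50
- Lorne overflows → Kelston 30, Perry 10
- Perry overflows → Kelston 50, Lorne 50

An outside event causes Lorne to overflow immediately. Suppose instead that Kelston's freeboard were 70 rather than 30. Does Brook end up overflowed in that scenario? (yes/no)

With Kelston's freeboard at 70:
Round 1 — Lorne overflows (initial).
  Kelston: +30 → 30 < 70
  Perry: +10 → 10 < 30
No further overflows.

no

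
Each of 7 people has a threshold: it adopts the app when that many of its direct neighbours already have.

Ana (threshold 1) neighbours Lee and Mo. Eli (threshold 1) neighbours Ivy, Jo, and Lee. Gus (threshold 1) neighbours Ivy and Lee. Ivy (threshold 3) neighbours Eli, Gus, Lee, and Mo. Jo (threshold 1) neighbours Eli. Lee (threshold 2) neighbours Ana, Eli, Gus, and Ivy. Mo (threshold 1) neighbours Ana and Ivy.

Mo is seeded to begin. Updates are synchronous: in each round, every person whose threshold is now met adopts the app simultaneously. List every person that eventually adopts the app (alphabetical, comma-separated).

Ana, Mo

Round 1 — Mo adopts the app (initial).
Round 2 — checking thresholds:
  Ana: 1 of 2 neighbours ≥ 1, adopts the app.
  Ivy: 1 of 4 neighbours < 3, not yet.
Round 3 — no new adoptions; cascade stops.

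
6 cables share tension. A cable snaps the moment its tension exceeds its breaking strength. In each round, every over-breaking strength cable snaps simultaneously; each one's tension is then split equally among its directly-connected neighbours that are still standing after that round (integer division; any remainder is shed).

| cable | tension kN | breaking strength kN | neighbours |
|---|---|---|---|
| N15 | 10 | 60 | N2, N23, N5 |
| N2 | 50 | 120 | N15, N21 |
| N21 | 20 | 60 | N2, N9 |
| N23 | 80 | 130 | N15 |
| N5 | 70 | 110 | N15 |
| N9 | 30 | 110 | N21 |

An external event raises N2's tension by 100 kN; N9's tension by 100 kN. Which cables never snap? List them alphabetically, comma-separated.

Round 1 — N2 at 150 > 120; N9 at 130 > 110. N2, N9 snap.
  N2 sheds 150 kN to N15, N21: 75 each.
    N15: 10+75 = 85 > 60
    N21: 20+75 = 95 > 60
  N9 sheds 130 kN to N21: 130 each.
    N21: 95+130 = 225 > 60
Round 2 — N15, N21 snap.
  N15 sheds 85 kN to N23, N5: 42 each (1 lost).
    N23: 80+42 = 122 ≤ 130
    N5: 70+42 = 112 > 110
  N21 sheds 225 kN: no online neighbours, lost.
Round 3 — N5 snaps.
  N5 sheds 112 kN: no online neighbours, lost.
No further breaks.

N23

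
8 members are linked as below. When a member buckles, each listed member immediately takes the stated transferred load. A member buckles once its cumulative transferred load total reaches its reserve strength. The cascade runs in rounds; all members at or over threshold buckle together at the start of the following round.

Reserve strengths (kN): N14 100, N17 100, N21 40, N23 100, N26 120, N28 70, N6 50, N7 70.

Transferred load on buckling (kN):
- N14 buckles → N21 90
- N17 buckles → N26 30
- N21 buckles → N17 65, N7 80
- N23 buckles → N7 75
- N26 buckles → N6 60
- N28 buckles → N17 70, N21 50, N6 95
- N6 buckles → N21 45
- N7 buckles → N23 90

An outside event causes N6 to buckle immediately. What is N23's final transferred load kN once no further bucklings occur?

Round 1 — N6 buckles (initial).
  N21: +45 → 45 ≥ 40
Round 2 — N21 buckles.
  N17: +65 → 65 < 100
  N7: +80 → 80 ≥ 70
Round 3 — N7 buckles.
  N23: +90 → 90 < 100
No further bucklings.

90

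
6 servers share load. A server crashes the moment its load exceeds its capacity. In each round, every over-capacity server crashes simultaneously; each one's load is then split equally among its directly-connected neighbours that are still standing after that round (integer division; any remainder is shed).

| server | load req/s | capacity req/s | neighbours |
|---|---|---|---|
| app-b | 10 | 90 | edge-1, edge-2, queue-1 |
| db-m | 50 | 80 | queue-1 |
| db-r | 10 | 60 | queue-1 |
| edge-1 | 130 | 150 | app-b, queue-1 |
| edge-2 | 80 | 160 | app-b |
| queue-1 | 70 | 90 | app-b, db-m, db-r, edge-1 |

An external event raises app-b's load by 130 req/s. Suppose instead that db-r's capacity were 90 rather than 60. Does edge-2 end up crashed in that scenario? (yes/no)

With db-r's capacity at 90:
Round 1 — app-b at 140 > 90. app-b crashes.
  app-b sheds 140 req/s to edge-1, edge-2, queue-1: 46 each (2 lost).
    edge-1: 130+46 = 176 > 150
    edge-2: 80+46 = 126 ≤ 160
    queue-1: 70+46 = 116 > 90
Round 2 — edge-1, queue-1 crash.
  edge-1 sheds 176 req/s: no online neighbours, lost.
  queue-1 sheds 116 req/s to db-m, db-r: 58 each.
    db-m: 50+58 = 108 > 80
    db-r: 10+58 = 68 ≤ 90
Round 3 — db-m crashes.
  db-m sheds 108 req/s: no online neighbours, lost.
No further crashes.

no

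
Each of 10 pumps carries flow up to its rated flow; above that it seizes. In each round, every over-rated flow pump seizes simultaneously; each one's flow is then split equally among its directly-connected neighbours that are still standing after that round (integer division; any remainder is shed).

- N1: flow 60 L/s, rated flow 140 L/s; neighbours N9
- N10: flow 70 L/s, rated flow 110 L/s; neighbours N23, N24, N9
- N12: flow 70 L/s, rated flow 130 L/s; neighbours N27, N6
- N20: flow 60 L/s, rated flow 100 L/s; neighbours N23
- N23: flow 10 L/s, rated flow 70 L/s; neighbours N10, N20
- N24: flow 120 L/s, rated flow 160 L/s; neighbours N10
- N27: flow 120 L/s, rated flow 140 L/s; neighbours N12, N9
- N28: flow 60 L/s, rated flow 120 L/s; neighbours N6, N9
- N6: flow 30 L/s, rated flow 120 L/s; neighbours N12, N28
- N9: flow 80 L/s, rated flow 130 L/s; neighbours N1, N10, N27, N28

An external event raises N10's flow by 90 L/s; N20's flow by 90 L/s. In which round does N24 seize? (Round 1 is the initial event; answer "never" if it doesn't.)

Round 1 — N10 at 160 > 110; N20 at 150 > 100. N10, N20 seize.
  N10 sheds 160 L/s to N23, N24, N9: 53 each (1 lost).
    N23: 10+53 = 63 ≤ 70
    N24: 120+53 = 173 > 160
    N9: 80+53 = 133 > 130
  N20 sheds 150 L/s to N23: 150 each.
    N23: 63+150 = 213 > 70
Round 2 — N23, N24, N9 seize.
  N23 sheds 213 L/s: no online neighbours, lost.
  N24 sheds 173 L/s: no online neighbours, lost.
  N9 sheds 133 L/s to N1, N27, N28: 44 each (1 lost).
    N1: 60+44 = 104 ≤ 140
    N27: 120+44 = 164 > 140
    N28: 60+44 = 104 ≤ 120
Round 3 — N27 seizes.
  N27 sheds 164 L/s to N12: 164 each.
    N12: 70+164 = 234 > 130
Round 4 — N12 seizes.
  N12 sheds 234 L/s to N6: 234 each.
    N6: 30+234 = 264 > 120
Round 5 — N6 seizes.
  N6 sheds 264 L/s to N28: 264 each.
    N28: 104+264 = 368 > 120
Round 6 — N28 seizes.
  N28 sheds 368 L/s: no online neighbours, lost.
No further seizures.

2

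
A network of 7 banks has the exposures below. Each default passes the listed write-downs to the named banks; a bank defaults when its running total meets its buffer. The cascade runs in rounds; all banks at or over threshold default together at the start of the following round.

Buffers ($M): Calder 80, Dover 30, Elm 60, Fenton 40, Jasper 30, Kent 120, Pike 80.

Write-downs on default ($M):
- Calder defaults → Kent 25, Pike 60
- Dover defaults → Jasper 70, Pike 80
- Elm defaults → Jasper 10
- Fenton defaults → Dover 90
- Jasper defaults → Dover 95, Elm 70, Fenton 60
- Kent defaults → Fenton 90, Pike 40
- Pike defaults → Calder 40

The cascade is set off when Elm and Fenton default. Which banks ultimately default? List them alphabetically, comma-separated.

Dover, Elm, Fenton, Jasper, Pike

Round 1 — Elm, Fenton default (initial).
  Dover: +90 → 90 ≥ 30
  Jasper: +10 → 10 < 30
Round 2 — Dover defaults.
  Jasper: +70 → 80 ≥ 30
  Pike: +80 → 80 ≥ 80
Round 3 — Jasper, Pike default.
  Calder: +40 → 40 < 80
No further defaults.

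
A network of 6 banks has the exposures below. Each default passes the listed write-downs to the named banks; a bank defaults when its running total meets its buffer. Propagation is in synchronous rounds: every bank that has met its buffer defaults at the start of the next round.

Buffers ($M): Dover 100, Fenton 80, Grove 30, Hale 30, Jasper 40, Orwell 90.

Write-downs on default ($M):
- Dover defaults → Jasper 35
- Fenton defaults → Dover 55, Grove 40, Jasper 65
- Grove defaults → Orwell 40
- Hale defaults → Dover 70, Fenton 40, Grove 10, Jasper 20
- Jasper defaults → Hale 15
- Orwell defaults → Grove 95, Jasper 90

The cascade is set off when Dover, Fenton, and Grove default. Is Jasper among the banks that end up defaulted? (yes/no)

yes

Round 1 — Dover, Fenton, Grove default (initial).
  Jasper: +35+65 → 100 ≥ 40
  Orwell: +40 → 40 < 90
Round 2 — Jasper defaults.
  Hale: +15 → 15 < 30
No further defaults.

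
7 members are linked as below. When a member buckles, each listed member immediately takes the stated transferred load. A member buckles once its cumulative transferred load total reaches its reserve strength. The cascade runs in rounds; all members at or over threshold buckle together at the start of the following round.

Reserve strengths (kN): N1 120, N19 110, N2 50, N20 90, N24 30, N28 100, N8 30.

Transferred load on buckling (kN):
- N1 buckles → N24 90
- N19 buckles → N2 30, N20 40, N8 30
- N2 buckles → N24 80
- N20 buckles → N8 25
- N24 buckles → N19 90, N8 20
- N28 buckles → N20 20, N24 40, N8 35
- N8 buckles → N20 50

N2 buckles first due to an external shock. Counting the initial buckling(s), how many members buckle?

2

Round 1 — N2 buckles (initial).
  N24: +80 → 80 ≥ 30
Round 2 — N24 buckles.
  N19: +90 → 90 < 110
  N8: +20 → 20 < 30
No further bucklings.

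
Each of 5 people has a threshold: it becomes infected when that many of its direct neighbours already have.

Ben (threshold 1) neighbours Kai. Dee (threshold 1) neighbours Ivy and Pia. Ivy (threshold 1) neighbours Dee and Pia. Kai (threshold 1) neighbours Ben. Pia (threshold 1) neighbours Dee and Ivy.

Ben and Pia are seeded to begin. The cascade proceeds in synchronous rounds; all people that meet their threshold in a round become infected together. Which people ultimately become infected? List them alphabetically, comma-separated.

Round 1 — Ben, Pia become infected (initial).
Round 2 — checking thresholds:
  Dee: 1 of 2 neighbours ≥ 1, becomes infected.
  Ivy: 1 of 2 neighbours ≥ 1, becomes infected.
  Kai: 1 of 1 neighbours ≥ 1, becomes infected.
Round 3 — no new infections; cascade stops.

Ben, Dee, Ivy, Kai, Pia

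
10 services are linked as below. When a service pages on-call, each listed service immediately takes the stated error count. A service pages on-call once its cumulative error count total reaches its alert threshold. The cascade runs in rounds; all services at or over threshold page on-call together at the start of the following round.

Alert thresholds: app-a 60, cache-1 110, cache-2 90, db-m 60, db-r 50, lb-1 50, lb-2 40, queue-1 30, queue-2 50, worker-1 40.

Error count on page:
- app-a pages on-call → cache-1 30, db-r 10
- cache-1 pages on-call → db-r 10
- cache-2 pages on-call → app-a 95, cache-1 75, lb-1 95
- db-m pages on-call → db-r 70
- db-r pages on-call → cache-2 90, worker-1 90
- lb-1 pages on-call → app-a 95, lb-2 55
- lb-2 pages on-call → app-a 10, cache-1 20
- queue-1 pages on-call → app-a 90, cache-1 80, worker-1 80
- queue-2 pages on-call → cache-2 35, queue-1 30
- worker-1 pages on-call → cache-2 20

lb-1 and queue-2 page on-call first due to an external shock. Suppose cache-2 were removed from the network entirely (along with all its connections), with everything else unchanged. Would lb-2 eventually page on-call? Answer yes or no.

With cache-2 removed:
Round 1 — lb-1, queue-2 page on-call (initial).
  app-a: +95 → 95 ≥ 60
  lb-2: +55 → 55 ≥ 40
  queue-1: +30 → 30 ≥ 30
Round 2 — app-a, lb-2, queue-1 page on-call.
  cache-1: +30+20+80 → 130 ≥ 110
  db-r: +10 → 10 < 50
  worker-1: +80 → 80 ≥ 40
Round 3 — cache-1, worker-1 page on-call.
  db-r: +10 → 20 < 50
No further pages.

yes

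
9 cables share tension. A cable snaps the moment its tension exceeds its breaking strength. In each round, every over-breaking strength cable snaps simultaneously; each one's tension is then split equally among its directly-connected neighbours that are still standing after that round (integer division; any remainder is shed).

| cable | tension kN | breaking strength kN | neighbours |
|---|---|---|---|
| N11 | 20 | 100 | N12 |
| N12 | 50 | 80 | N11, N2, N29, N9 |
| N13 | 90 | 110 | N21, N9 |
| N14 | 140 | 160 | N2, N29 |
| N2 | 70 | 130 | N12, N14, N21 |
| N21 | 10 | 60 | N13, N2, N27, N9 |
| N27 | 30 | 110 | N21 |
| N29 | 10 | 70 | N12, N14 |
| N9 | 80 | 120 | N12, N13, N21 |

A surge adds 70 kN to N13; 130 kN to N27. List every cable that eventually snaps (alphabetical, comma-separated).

N11, N12, N13, N14, N2, N21, N27, N29, N9

Round 1 — N13 at 160 > 110; N27 at 160 > 110. N13, N27 snap.
  N13 sheds 160 kN to N21, N9: 80 each.
    N21: 10+80 = 90 > 60
    N9: 80+80 = 160 > 120
  N27 sheds 160 kN to N21: 160 each.
    N21: 90+160 = 250 > 60
Round 2 — N21, N9 snap.
  N21 sheds 250 kN to N2: 250 each.
    N2: 70+250 = 320 > 130
  N9 sheds 160 kN to N12: 160 each.
    N12: 50+160 = 210 > 80
Round 3 — N12, N2 snap.
  N12 sheds 210 kN to N11, N29: 105 each.
    N11: 20+105 = 125 > 100
    N29: 10+105 = 115 > 70
  N2 sheds 320 kN to N14: 320 each.
    N14: 140+320 = 460 > 160
Round 4 — N11, N14, N29 snap.
  N11 sheds 125 kN: no online neighbours, lost.
  N14 sheds 460 kN: no online neighbours, lost.
  N29 sheds 115 kN: no online neighbours, lost.
No further breaks.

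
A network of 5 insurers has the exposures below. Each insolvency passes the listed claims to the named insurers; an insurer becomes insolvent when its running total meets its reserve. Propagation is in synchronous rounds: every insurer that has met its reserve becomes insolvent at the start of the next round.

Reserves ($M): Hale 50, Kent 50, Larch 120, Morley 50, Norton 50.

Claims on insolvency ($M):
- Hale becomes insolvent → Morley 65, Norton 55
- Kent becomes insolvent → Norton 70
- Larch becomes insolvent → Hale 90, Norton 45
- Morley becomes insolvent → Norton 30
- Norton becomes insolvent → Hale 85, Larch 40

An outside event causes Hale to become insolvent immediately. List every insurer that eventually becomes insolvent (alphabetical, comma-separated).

Round 1 — Hale becomes insolvent (initial).
  Morley: +65 → 65 ≥ 50
  Norton: +55 → 55 ≥ 50
Round 2 — Morley, Norton become insolvent.
  Larch: +40 → 40 < 120
No further insolvencies.

Hale, Morley, Norton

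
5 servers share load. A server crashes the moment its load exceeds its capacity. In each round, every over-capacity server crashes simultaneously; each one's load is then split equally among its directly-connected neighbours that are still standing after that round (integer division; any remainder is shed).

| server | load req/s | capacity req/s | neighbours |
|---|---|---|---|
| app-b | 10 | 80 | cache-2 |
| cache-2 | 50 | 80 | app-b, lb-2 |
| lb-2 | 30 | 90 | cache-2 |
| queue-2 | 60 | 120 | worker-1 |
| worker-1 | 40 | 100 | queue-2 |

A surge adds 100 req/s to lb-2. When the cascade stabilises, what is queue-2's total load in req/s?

60

Round 1 — lb-2 at 130 > 90. lb-2 crashes.
  lb-2 sheds 130 req/s to cache-2: 130 each.
    cache-2: 50+130 = 180 > 80
Round 2 — cache-2 crashes.
  cache-2 sheds 180 req/s to app-b: 180 each.
    app-b: 10+180 = 190 > 80
Round 3 — app-b crashes.
  app-b sheds 190 req/s: no online neighbours, lost.
No further crashes.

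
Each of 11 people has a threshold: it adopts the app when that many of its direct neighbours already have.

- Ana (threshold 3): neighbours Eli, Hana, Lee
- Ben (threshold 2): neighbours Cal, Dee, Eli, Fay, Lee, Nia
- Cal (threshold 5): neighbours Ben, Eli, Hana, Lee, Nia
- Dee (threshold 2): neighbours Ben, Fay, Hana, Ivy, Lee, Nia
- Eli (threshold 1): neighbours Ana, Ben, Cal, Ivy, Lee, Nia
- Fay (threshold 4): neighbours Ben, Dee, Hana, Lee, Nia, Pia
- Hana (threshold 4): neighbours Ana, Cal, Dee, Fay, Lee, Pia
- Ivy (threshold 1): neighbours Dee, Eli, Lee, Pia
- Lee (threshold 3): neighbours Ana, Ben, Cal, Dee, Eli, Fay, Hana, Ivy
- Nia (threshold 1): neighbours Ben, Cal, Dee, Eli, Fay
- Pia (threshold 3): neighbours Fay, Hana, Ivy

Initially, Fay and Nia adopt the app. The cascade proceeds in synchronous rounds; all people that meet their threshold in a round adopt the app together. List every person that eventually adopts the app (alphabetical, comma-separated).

Ben, Dee, Eli, Fay, Ivy, Lee, Nia

Round 1 — Fay, Nia adopt the app (initial).
Round 2 — checking thresholds:
  Ben: 2 of 6 neighbours ≥ 2, adopts the app.
  Cal: 1 of 5 neighbours < 5, holds.
  Dee: 2 of 6 neighbours ≥ 2, adopts the app.
  Eli: 1 of 6 neighbours ≥ 1, adopts the app.
  Hana: 1 of 6 neighbours < 4, holds.
  Lee: 1 of 8 neighbours < 3, holds.
  Pia: 1 of 3 neighbours < 3, holds.
Round 3 — checking thresholds:
  Ana: 1 of 3 neighbours < 3, holds.
  Cal: 3 of 5 neighbours < 5, holds.
  Hana: 2 of 6 neighbours < 4, holds.
  Ivy: 2 of 4 neighbours ≥ 1, adopts the app.
  Lee: 4 of 8 neighbours ≥ 3, adopts the app.
  Pia: 1 of 3 neighbours < 3, holds.
Round 4 — no new adoptions; cascade stops.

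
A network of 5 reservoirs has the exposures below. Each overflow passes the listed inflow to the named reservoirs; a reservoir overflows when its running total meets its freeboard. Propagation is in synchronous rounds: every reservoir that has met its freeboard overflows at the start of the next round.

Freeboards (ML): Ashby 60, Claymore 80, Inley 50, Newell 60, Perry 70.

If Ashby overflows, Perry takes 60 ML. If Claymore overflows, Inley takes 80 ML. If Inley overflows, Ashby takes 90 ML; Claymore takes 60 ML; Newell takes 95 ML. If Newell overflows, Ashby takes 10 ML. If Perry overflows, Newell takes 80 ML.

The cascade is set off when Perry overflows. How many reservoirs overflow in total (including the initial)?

Round 1 — Perry overflows (initial).
  Newell: +80 → 80 ≥ 60
Round 2 — Newell overflows.
  Ashby: +10 → 10 < 60
No further overflows.

2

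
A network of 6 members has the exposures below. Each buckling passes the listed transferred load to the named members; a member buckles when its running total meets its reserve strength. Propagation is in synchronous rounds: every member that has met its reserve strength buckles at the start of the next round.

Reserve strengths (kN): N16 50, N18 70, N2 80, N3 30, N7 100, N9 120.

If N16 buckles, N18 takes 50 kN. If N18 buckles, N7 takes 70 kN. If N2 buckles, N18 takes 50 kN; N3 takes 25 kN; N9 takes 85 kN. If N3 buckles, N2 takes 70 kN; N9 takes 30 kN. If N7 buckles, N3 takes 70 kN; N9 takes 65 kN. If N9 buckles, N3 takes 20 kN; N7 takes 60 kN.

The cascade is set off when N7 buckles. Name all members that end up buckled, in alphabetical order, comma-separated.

N3, N7

Round 1 — N7 buckles (initial).
  N3: +70 → 70 ≥ 30
  N9: +65 → 65 < 120
Round 2 — N3 buckles.
  N2: +70 → 70 < 80
  N9: +30 → 95 < 120
No further bucklings.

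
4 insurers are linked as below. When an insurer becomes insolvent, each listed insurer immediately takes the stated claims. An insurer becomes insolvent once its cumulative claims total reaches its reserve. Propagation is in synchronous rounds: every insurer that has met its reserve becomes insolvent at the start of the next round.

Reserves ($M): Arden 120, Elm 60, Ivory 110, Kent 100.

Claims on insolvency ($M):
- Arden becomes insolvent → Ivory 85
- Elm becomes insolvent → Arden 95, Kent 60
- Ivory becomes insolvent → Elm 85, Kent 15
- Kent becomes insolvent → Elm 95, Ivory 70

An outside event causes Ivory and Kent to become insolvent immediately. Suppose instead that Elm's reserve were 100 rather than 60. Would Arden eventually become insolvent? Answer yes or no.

no

With Elm's reserve at 100:
Round 1 — Ivory, Kent become insolvent (initial).
  Elm: +85+95 → 180 ≥ 100
Round 2 — Elm becomes insolvent.
  Arden: +95 → 95 < 120
No further insolvencies.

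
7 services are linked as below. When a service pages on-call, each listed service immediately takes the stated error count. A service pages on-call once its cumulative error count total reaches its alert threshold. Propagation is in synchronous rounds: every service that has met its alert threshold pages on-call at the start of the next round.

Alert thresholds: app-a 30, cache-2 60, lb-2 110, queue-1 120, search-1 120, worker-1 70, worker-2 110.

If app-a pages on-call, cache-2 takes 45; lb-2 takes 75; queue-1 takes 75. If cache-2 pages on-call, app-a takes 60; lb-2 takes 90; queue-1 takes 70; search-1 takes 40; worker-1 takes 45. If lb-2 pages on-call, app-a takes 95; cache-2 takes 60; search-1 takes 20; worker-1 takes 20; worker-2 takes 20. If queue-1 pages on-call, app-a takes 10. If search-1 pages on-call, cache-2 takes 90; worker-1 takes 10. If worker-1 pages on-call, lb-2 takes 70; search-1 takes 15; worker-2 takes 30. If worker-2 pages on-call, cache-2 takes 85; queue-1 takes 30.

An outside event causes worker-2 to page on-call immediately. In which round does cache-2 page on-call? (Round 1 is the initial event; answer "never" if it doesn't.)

Round 1 — worker-2 pages on-call (initial).
  cache-2: +85 → 85 ≥ 60
  queue-1: +30 → 30 < 120
Round 2 — cache-2 pages on-call.
  app-a: +60 → 60 ≥ 30
  lb-2: +90 → 90 < 110
  queue-1: +70 → 100 < 120
  search-1: +40 → 40 < 120
  worker-1: +45 → 45 < 70
Round 3 — app-a pages on-call.
  lb-2: +75 → 165 ≥ 110
  queue-1: +75 → 175 ≥ 120
Round 4 — lb-2, queue-1 page on-call.
  search-1: +20 → 60 < 120
  worker-1: +20 → 65 < 70
No further pages.

2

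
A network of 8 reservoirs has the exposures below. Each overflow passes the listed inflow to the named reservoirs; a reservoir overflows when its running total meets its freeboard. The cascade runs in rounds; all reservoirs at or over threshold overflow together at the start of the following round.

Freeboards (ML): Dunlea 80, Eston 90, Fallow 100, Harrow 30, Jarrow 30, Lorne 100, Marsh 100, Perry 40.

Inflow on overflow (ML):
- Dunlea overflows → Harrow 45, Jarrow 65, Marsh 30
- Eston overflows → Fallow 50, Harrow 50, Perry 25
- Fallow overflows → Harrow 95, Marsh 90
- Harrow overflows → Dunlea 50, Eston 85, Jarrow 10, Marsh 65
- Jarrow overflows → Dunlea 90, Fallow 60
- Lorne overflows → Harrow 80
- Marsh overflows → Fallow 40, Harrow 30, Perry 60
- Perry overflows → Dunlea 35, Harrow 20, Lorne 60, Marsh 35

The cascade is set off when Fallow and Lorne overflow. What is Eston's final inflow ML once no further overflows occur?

Round 1 — Fallow, Lorne overflow (initial).
  Harrow: +95+80 → 175 ≥ 30
  Marsh: +90 → 90 < 100
Round 2 — Harrow overflows.
  Dunlea: +50 → 50 < 80
  Eston: +85 → 85 < 90
  Jarrow: +10 → 10 < 30
  Marsh: +65 → 155 ≥ 100
Round 3 — Marsh overflows.
  Perry: +60 → 60 ≥ 40
Round 4 — Perry overflows.
  Dunlea: +35 → 85 ≥ 80
Round 5 — Dunlea overflows.
  Jarrow: +65 → 75 ≥ 30
Round 6 — Jarrow overflows.
No further overflows.

85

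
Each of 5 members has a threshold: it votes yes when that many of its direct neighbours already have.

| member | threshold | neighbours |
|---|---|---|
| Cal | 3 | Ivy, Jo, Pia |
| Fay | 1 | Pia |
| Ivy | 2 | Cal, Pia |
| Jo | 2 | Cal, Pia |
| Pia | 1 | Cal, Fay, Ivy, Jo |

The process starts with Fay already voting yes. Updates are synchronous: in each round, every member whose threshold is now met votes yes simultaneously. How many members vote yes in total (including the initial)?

2

Round 1 — Fay votes yes (initial).
Round 2 — checking thresholds:
  Pia: 1 of 4 neighbours ≥ 1, votes yes.
Round 3 — no new yes votes; cascade stops.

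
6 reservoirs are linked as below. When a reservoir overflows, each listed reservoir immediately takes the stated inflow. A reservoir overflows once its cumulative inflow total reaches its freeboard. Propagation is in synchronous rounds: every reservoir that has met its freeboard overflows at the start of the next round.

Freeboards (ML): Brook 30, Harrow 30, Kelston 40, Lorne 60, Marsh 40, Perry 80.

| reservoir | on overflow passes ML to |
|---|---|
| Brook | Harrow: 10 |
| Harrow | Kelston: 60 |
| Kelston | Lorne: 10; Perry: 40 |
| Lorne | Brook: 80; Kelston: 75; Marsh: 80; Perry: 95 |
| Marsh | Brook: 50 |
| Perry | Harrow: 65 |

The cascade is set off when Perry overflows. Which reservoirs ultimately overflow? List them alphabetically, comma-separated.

Harrow, Kelston, Perry

Round 1 — Perry overflows (initial).
  Harrow: +65 → 65 ≥ 30
Round 2 — Harrow overflows.
  Kelston: +60 → 60 ≥ 40
Round 3 — Kelston overflows.
  Lorne: +10 → 10 < 60
No further overflows.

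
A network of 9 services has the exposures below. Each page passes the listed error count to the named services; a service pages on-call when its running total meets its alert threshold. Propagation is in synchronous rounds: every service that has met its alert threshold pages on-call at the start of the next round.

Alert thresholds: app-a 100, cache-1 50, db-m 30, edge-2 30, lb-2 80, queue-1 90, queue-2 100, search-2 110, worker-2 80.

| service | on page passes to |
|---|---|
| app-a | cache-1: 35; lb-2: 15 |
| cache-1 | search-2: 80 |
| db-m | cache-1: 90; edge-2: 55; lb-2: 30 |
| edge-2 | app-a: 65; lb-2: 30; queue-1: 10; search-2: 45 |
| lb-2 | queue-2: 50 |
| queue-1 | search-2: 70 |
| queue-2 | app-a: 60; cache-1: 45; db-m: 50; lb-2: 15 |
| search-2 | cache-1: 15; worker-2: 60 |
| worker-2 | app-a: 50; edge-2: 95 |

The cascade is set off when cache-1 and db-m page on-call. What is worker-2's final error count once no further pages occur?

60

Round 1 — cache-1, db-m page on-call (initial).
  edge-2: +55 → 55 ≥ 30
  lb-2: +30 → 30 < 80
  search-2: +80 → 80 < 110
Round 2 — edge-2 pages on-call.
  app-a: +65 → 65 < 100
  lb-2: +30 → 60 < 80
  queue-1: +10 → 10 < 90
  search-2: +45 → 125 ≥ 110
Round 3 — search-2 pages on-call.
  worker-2: +60 → 60 < 80
No further pages.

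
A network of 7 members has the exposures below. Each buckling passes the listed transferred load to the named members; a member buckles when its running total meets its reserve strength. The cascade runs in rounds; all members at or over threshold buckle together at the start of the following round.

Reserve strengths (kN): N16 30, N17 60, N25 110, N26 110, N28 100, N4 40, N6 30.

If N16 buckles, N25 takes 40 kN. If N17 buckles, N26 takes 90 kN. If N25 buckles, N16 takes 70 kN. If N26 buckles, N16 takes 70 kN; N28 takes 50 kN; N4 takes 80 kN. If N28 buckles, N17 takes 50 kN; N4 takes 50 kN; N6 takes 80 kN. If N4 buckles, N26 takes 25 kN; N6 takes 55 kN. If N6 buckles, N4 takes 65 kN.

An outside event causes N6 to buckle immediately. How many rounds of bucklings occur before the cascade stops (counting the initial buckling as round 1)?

2

Round 1 — N6 buckles (initial).
  N4: +65 → 65 ≥ 40
Round 2 — N4 buckles.
  N26: +25 → 25 < 110
No further bucklings.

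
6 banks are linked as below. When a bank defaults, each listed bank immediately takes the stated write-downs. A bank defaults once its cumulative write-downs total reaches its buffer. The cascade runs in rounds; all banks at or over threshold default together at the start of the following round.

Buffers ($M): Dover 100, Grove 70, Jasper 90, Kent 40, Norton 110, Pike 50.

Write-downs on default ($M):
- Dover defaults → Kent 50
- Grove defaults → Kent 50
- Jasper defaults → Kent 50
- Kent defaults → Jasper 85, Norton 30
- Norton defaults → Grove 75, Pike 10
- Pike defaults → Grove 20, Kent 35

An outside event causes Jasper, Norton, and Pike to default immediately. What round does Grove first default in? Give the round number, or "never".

2

Round 1 — Jasper, Norton, Pike default (initial).
  Grove: +75+20 → 95 ≥ 70
  Kent: +50+35 → 85 ≥ 40
Round 2 — Grove, Kent default.
No further defaults.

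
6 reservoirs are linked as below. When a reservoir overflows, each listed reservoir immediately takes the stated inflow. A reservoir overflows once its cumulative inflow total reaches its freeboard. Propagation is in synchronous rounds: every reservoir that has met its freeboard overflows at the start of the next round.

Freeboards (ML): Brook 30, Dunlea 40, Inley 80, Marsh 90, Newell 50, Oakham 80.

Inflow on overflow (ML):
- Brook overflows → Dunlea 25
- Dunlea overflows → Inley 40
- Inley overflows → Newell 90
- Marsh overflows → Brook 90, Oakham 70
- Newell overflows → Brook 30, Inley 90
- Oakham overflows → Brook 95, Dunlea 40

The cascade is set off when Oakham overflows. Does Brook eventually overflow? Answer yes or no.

yes

Round 1 — Oakham overflows (initial).
  Brook: +95 → 95 ≥ 30
  Dunlea: +40 → 40 ≥ 40
Round 2 — Brook, Dunlea overflow.
  Inley: +40 → 40 < 80
No further overflows.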